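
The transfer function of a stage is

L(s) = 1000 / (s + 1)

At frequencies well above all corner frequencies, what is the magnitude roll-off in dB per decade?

Each pole contributes −20 dB/decade at high frequency; each zero contributes +20 dB/decade.
Net: 0 zero(s) − 1 pole(s) → -20 dB/decade.

-20 dB/decade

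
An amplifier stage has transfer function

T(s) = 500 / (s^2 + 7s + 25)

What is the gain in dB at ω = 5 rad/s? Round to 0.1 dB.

At s = jω = j5:
quadratic: (j5)² + 7·j5 + 25 = 0 + j35 → |·| ≈ 35, ∠ ≈ 90.00°
|T| = 500 / 35 ≈ 14.286
Gain = 20 log₁₀(14.286) ≈ 23.10 dB

23.1 dB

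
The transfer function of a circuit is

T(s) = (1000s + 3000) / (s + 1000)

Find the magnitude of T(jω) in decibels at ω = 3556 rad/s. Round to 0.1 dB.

Substitute s = j3556:
Numerator: 1000(j3556) + 3000 = 3000 + j3556000
Denominator: (j3556) + 1000 = 1000 + j3556
|N| = √(3000² + 3556000²) ≈ 3.556e+06, ∠N ≈ 89.95°
|D| = √(1000² + 3556²) ≈ 3693.9, ∠D ≈ 74.29°
|T| = 3.556e+06 / 3693.9 ≈ 962.67
Gain = 20 log₁₀(962.67) ≈ 59.67 dB

59.7 dB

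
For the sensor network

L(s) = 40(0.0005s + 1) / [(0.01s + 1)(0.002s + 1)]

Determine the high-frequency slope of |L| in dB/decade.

Each pole contributes −20 dB/decade at high frequency; each zero contributes +20 dB/decade.
Net: 1 zero(s) − 2 pole(s) → -20 dB/decade.

-20 dB/decade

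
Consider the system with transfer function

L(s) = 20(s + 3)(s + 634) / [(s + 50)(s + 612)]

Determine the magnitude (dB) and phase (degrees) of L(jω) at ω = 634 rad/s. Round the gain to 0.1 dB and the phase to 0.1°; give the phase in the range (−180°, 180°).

At s = jω = j634:
zero (s+3): 3 + j634 → |·| = √(3²+634²) = √401965 ≈ 634.01, ∠ = arctan(634/3) ≈ 89.73°
zero (s+634): 634 + j634 → |·| = √(634²+634²) = √803912 ≈ 896.61, ∠ = arctan(634/634) ≈ 45.00°
pole (s+50): 50 + j634 → |·| = √(50²+634²) = √404456 ≈ 635.97, ∠ = arctan(634/50) ≈ 85.49°
pole (s+612): 612 + j634 → |·| = √(612²+634²) = √776500 ≈ 881.19, ∠ = arctan(634/612) ≈ 46.01°
|L| = 20 · 5.6846e+05 / 5.6041e+05 ≈ 20.287
Gain = 20 log₁₀(20.287) ≈ 26.14 dB
∠L = 134.73° − 131.50° = 3.23°

26.1 dB, 3.2°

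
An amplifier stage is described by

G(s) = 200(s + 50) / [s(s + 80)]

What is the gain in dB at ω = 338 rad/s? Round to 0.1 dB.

At s = jω = j338:
zero (s+50): 50 + j338 → |·| = √(50²+338²) = √116744 ≈ 341.68, ∠ = arctan(338/50) ≈ 81.59°
pole (s+80): 80 + j338 → |·| = √(80²+338²) = √120644 ≈ 347.34, ∠ = arctan(338/80) ≈ 76.68°
pole at origin: |s| = 338, ∠ = 90.00° (in denominator)
|G| = 200 · 341.68 / 1.174e+05 ≈ 0.58208
Gain = 20 log₁₀(0.58208) ≈ -4.70 dB

-4.7 dB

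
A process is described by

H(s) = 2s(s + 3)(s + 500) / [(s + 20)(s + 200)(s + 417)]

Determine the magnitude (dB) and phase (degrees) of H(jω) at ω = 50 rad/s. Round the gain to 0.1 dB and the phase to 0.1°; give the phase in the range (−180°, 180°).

At s = jω = j50:
zero (s+3): 3 + j50 → |·| = √(3²+50²) = √2509 ≈ 50.09, ∠ = arctan(50/3) ≈ 86.57°
zero (s+500): 500 + j50 → |·| = √(500²+50²) = √252500 ≈ 502.49, ∠ = arctan(50/500) ≈ 5.71°
zero at origin: s = j50 → |·| = 50, ∠ = 90.00°
pole (s+20): 20 + j50 → |·| = √(20²+50²) = √2900 ≈ 53.852, ∠ = arctan(50/20) ≈ 68.20°
pole (s+200): 200 + j50 → |·| = √(200²+50²) = √42500 ≈ 206.16, ∠ = arctan(50/200) ≈ 14.04°
pole (s+417): 417 + j50 → |·| = √(417²+50²) = √176389 ≈ 419.99, ∠ = arctan(50/417) ≈ 6.84°
|H| = 2 · 1.2585e+06 / 4.6628e+06 ≈ 0.5398
Gain = 20 log₁₀(0.5398) ≈ -5.36 dB
∠H = 182.28° − 89.08° = 93.20°

-5.4 dB, 93.2°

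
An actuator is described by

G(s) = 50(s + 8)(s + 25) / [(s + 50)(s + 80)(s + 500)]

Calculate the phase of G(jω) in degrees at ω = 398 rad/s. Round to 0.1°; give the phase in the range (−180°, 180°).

At s = jω = j398:
zero (s+8): 8 + j398 → |·| = √(8²+398²) = √158468 ≈ 398.08, ∠ = arctan(398/8) ≈ 88.85°
zero (s+25): 25 + j398 → |·| = √(25²+398²) = √159029 ≈ 398.78, ∠ = arctan(398/25) ≈ 86.41°
pole (s+50): 50 + j398 → |·| = √(50²+398²) = √160904 ≈ 401.13, ∠ = arctan(398/50) ≈ 82.84°
pole (s+80): 80 + j398 → |·| = √(80²+398²) = √164804 ≈ 405.96, ∠ = arctan(398/80) ≈ 78.63°
pole (s+500): 500 + j398 → |·| = √(500²+398²) = √408404 ≈ 639.06, ∠ = arctan(398/500) ≈ 38.52°
∠G = 175.26° − 199.99° = -24.73°

-24.7°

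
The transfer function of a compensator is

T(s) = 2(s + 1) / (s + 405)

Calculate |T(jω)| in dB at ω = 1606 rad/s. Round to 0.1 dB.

5.8 dB

At s = jω = j1606:
zero (s+1): 1 + j1606 → |·| = √(1²+1606²) = √2579237 ≈ 1606, ∠ = arctan(1606/1) ≈ 89.96°
pole (s+405): 405 + j1606 → |·| = √(405²+1606²) = √2743261 ≈ 1656.3, ∠ = arctan(1606/405) ≈ 75.85°
|T| = 2 · 1606 / 1656.3 ≈ 1.9393
Gain = 20 log₁₀(1.9393) ≈ 5.75 dB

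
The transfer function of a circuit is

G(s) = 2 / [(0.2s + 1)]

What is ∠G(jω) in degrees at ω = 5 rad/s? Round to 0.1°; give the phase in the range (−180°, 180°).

At ω = 5 rad/s:
pole (1 + j5·0.2) = 1 + j1 → |·| ≈ 1.4142, ∠ ≈ 45.00°
∠G = (0°) − (45.00°) = -45.00°

-45.0°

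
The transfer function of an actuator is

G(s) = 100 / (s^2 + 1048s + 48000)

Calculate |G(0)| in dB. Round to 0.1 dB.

-53.6 dB

G(0) = 100 / 48000 ≈ 0.0020833
20 log₁₀(0.0020833) ≈ -53.62 dB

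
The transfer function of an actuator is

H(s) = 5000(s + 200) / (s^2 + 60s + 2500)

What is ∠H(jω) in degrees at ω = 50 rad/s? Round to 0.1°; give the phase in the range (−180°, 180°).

At s = jω = j50:
zero (s+200): 200 + j50 → |·| = √(200²+50²) = √42500 ≈ 206.16, ∠ = arctan(50/200) ≈ 14.04°
quadratic: (j50)² + 60·j50 + 2500 = 0 + j3000 → |·| ≈ 3000, ∠ ≈ 90.00°
∠H = 14.04° − 90.00° = -75.96°

-76.0°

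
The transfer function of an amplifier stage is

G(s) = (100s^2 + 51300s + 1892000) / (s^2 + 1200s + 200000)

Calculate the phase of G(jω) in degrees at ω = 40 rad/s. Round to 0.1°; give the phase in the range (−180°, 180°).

Substitute s = j40:
Numerator: 100(j40)^2 + 51300(j40) + 1892000 = 1732000 + j2052000
Denominator: (j40)^2 + 1200(j40) + 200000 = 198400 + j48000
|N| = √(1732000² + 2052000²) ≈ 2.6852e+06, ∠N ≈ 49.83°
|D| = √(198400² + 48000²) ≈ 2.0412e+05, ∠D ≈ 13.60°
∠G = 49.83° − 13.60° = 36.23°

36.2°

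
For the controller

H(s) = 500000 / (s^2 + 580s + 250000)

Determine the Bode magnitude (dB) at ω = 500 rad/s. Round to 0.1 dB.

4.7 dB

At s = jω = j500:
quadratic: (j500)² + 580·j500 + 250000 = 0 + j290000 → |·| ≈ 2.9e+05, ∠ ≈ 90.00°
|H| = 500000 / 2.9e+05 ≈ 1.7241
Gain = 20 log₁₀(1.7241) ≈ 4.73 dB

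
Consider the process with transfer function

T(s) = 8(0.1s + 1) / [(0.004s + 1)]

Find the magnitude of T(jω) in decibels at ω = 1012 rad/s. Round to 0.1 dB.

45.8 dB

At ω = 1012 rad/s:
zero (1 + j1012·0.1) = 1 + j101.2 → |·| ≈ 101.2, ∠ ≈ 89.43°
pole (1 + j1012·0.004) = 1 + j4.048 → |·| ≈ 4.1697, ∠ ≈ 76.12°
|T| = 8 · 101.2 / (4.1697) ≈ 194.16
Gain = 20 log₁₀(194.16) ≈ 45.76 dB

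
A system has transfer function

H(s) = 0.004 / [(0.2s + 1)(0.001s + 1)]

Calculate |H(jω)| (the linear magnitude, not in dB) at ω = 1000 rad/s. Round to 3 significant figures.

At ω = 1000 rad/s:
pole (1 + j1000·0.2) = 1 + j200 → |·| ≈ 200, ∠ ≈ 89.71°
pole (1 + j1000·0.001) = 1 + j1 → |·| ≈ 1.4142, ∠ ≈ 45.00°
|H| = 0.004 · 1 / (200 · 1.4142) ≈ 1.4142e-05

1.41e-05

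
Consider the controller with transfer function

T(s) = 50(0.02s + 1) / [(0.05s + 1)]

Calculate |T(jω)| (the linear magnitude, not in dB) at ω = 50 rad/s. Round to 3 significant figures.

At ω = 50 rad/s:
zero (1 + j50·0.02) = 1 + j1 → |·| ≈ 1.4142, ∠ ≈ 45.00°
pole (1 + j50·0.05) = 1 + j2.5 → |·| ≈ 2.6926, ∠ ≈ 68.20°
|T| = 50 · 1.4142 / (2.6926) ≈ 26.261

26.3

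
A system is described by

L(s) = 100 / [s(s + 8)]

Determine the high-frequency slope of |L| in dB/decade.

-40 dB/decade

Each pole contributes −20 dB/decade at high frequency; each zero contributes +20 dB/decade.
Net: 0 zero(s) − 2 pole(s) → -40 dB/decade.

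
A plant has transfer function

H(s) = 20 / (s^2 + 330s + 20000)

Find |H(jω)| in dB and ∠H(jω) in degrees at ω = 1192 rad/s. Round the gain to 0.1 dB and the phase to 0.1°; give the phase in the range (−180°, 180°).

Substitute s = j1192:
Numerator: 20 = 20 + j0
Denominator: (j1192)^2 + 330(j1192) + 20000 = -1400864 + j393360
|N| = √(20² + 0²) ≈ 20, ∠N ≈ 0.00°
|D| = √(1400864² + 393360²) ≈ 1.455e+06, ∠D ≈ 164.32°
|H| = 20 / 1.455e+06 ≈ 1.3746e-05
Gain = 20 log₁₀(1.3746e-05) ≈ -97.24 dB
∠H = 0.00° − 164.32° = -164.32°

-97.2 dB, -164.3°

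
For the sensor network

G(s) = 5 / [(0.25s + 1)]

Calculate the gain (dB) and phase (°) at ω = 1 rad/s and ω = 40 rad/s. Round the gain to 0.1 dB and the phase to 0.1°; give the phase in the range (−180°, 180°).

ω = 1: 13.7 dB, -14.0°; ω = 40: -6.1 dB, -84.3°

At ω = 1 rad/s:
pole (1 + j1·0.25) = 1 + j0.25 → |·| ≈ 1.0308, ∠ ≈ 14.04°
|G| = 5 · 1 / (1.0308) ≈ 4.8506
Gain = 20 log₁₀(4.8506) ≈ 13.72 dB
∠G = (0°) − (14.04°) = -14.04°

At ω = 40 rad/s:
pole (1 + j40·0.25) = 1 + j10 → |·| ≈ 10.05, ∠ ≈ 84.29°
|G| = 5 · 1 / (10.05) ≈ 0.49751
Gain = 20 log₁₀(0.49751) ≈ -6.06 dB
∠G = (0°) − (84.29°) = -84.29°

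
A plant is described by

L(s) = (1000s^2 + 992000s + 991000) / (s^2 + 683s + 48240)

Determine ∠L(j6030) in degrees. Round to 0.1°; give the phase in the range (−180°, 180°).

Substitute s = j6030:
Numerator: 1000(j6030)^2 + 992000(j6030) + 991000 = -36359909000 + j5981760000
Denominator: (j6030)^2 + 683(j6030) + 48240 = -36312660 + j4118490
|N| = √(36359909000² + 5981760000²) ≈ 3.6849e+10, ∠N ≈ 170.66°
|D| = √(36312660² + 4118490²) ≈ 3.6545e+07, ∠D ≈ 173.53°
∠L = 170.66° − 173.53° = -2.87°

-2.9°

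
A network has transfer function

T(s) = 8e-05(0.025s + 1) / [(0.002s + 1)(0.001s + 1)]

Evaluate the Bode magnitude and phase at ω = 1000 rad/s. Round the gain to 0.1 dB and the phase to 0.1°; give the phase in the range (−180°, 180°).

At ω = 1000 rad/s:
zero (1 + j1000·0.025) = 1 + j25 → |·| ≈ 25.02, ∠ ≈ 87.71°
pole (1 + j1000·0.002) = 1 + j2 → |·| ≈ 2.2361, ∠ ≈ 63.43°
pole (1 + j1000·0.001) = 1 + j1 → |·| ≈ 1.4142, ∠ ≈ 45.00°
|T| = 8e-05 · 25.02 / (2.2361 · 1.4142) ≈ 0.00063296
Gain = 20 log₁₀(0.00063296) ≈ -63.97 dB
∠T = (87.71°) − (63.43° + 45.00°) = -20.72°

-64.0 dB, -20.7°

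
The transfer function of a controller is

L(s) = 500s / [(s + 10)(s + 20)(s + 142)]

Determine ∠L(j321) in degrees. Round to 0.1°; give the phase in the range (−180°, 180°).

-150.8°

At s = jω = j321:
zero at origin: s = j321 → |·| = 321, ∠ = 90.00°
pole (s+10): 10 + j321 → |·| = √(10²+321²) = √103141 ≈ 321.16, ∠ = arctan(321/10) ≈ 88.22°
pole (s+20): 20 + j321 → |·| = √(20²+321²) = √103441 ≈ 321.62, ∠ = arctan(321/20) ≈ 86.43°
pole (s+142): 142 + j321 → |·| = √(142²+321²) = √123205 ≈ 351.01, ∠ = arctan(321/142) ≈ 66.14°
∠L = 90.00° − 240.79° = -150.79°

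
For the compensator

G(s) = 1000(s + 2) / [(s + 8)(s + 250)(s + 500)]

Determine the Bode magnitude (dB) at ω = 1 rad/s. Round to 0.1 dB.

At s = jω = j1:
zero (s+2): 2 + j1 → |·| = √(2²+1²) = √5 ≈ 2.2361, ∠ = arctan(1/2) ≈ 26.57°
pole (s+8): 8 + j1 → |·| = √(8²+1²) = √65 ≈ 8.0623, ∠ = arctan(1/8) ≈ 7.13°
pole (s+250): 250 + j1 → |·| = √(250²+1²) = √62501 ≈ 250, ∠ = arctan(1/250) ≈ 0.23°
pole (s+500): 500 + j1 → |·| = √(500²+1²) = √250001 ≈ 500, ∠ = arctan(1/500) ≈ 0.11°
|G| = 1000 · 2.2361 / 1.0078e+06 ≈ 0.0022188
Gain = 20 log₁₀(0.0022188) ≈ -53.08 dB

-53.1 dB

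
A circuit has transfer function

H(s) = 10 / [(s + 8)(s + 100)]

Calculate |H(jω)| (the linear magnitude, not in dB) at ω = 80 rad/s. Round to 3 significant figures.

0.000971

At s = jω = j80:
pole (s+8): 8 + j80 → |·| = √(8²+80²) = √6464 ≈ 80.399, ∠ = arctan(80/8) ≈ 84.29°
pole (s+100): 100 + j80 → |·| = √(100²+80²) = √16400 ≈ 128.06, ∠ = arctan(80/100) ≈ 38.66°
|H| = 10 / 10296 ≈ 0.00097125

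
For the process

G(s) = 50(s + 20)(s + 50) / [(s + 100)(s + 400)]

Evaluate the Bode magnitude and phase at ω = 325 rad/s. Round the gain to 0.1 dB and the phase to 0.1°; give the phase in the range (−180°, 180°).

At s = jω = j325:
zero (s+20): 20 + j325 → |·| = √(20²+325²) = √106025 ≈ 325.61, ∠ = arctan(325/20) ≈ 86.48°
zero (s+50): 50 + j325 → |·| = √(50²+325²) = √108125 ≈ 328.82, ∠ = arctan(325/50) ≈ 81.25°
pole (s+100): 100 + j325 → |·| = √(100²+325²) = √115625 ≈ 340.04, ∠ = arctan(325/100) ≈ 72.90°
pole (s+400): 400 + j325 → |·| = √(400²+325²) = √265625 ≈ 515.39, ∠ = arctan(325/400) ≈ 39.09°
|G| = 50 · 1.0707e+05 / 1.7525e+05 ≈ 30.548
Gain = 20 log₁₀(30.548) ≈ 29.70 dB
∠G = 167.73° − 111.99° = 55.74°

29.7 dB, 55.7°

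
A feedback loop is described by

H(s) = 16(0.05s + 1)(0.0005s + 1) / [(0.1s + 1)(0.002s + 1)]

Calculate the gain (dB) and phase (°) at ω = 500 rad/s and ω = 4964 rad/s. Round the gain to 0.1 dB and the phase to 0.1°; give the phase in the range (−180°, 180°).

At ω = 500 rad/s:
zero (1 + j500·0.05) = 1 + j25 → |·| ≈ 25.02, ∠ ≈ 87.71°
zero (1 + j500·0.0005) = 1 + j0.25 → |·| ≈ 1.0308, ∠ ≈ 14.04°
pole (1 + j500·0.1) = 1 + j50 → |·| ≈ 50.01, ∠ ≈ 88.85°
pole (1 + j500·0.002) = 1 + j1 → |·| ≈ 1.4142, ∠ ≈ 45.00°
|H| = 16 · 25.02 · 1.0308 / (50.01 · 1.4142) ≈ 5.8346
Gain = 20 log₁₀(5.8346) ≈ 15.32 dB
∠H = (87.71° + 14.04°) − (88.85° + 45.00°) = -32.10°

At ω = 4964 rad/s:
zero (1 + j4964·0.05) = 1 + j248.2 → |·| ≈ 248.2, ∠ ≈ 89.77°
zero (1 + j4964·0.0005) = 1 + j2.482 → |·| ≈ 2.6759, ∠ ≈ 68.06°
pole (1 + j4964·0.1) = 1 + j496.4 → |·| ≈ 496.4, ∠ ≈ 89.88°
pole (1 + j4964·0.002) = 1 + j9.928 → |·| ≈ 9.9782, ∠ ≈ 84.25°
|H| = 16 · 248.2 · 2.6759 / (496.4 · 9.9782) ≈ 2.1454
Gain = 20 log₁₀(2.1454) ≈ 6.63 dB
∠H = (89.77° + 68.06°) − (89.88° + 84.25°) = -16.30°

ω = 500: 15.3 dB, -32.1°; ω = 4964: 6.6 dB, -16.3°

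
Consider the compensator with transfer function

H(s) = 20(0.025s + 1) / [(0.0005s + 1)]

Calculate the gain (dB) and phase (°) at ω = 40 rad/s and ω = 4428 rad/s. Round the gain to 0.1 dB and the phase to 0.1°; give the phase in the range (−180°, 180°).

ω = 40: 29.0 dB, 43.9°; ω = 4428: 59.2 dB, 23.8°

At ω = 40 rad/s:
zero (1 + j40·0.025) = 1 + j1 → |·| ≈ 1.4142, ∠ ≈ 45.00°
pole (1 + j40·0.0005) = 1 + j0.02 → |·| ≈ 1.0002, ∠ ≈ 1.15°
|H| = 20 · 1.4142 / (1.0002) ≈ 28.278
Gain = 20 log₁₀(28.278) ≈ 29.03 dB
∠H = (45.00°) − (1.15°) = 43.85°

At ω = 4428 rad/s:
zero (1 + j4428·0.025) = 1 + j110.7 → |·| ≈ 110.7, ∠ ≈ 89.48°
pole (1 + j4428·0.0005) = 1 + j2.214 → |·| ≈ 2.4294, ∠ ≈ 65.69°
|H| = 20 · 110.7 / (2.4294) ≈ 911.34
Gain = 20 log₁₀(911.34) ≈ 59.19 dB
∠H = (89.48°) − (65.69°) = 23.79°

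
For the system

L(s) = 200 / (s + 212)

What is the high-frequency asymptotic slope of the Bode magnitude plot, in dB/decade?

Each pole contributes −20 dB/decade at high frequency; each zero contributes +20 dB/decade.
Net: 0 zero(s) − 1 pole(s) → -20 dB/decade.

-20 dB/decade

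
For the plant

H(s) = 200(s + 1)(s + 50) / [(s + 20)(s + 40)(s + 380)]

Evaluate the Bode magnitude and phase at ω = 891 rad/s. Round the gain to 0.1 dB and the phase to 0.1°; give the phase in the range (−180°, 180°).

-13.7 dB, -66.3°

At s = jω = j891:
zero (s+1): 1 + j891 → |·| = √(1²+891²) = √793882 ≈ 891, ∠ = arctan(891/1) ≈ 89.94°
zero (s+50): 50 + j891 → |·| = √(50²+891²) = √796381 ≈ 892.4, ∠ = arctan(891/50) ≈ 86.79°
pole (s+20): 20 + j891 → |·| = √(20²+891²) = √794281 ≈ 891.22, ∠ = arctan(891/20) ≈ 88.71°
pole (s+40): 40 + j891 → |·| = √(40²+891²) = √795481 ≈ 891.9, ∠ = arctan(891/40) ≈ 87.43°
pole (s+380): 380 + j891 → |·| = √(380²+891²) = √938281 ≈ 968.65, ∠ = arctan(891/380) ≈ 66.90°
|H| = 200 · 7.9513e+05 / 7.6996e+08 ≈ 0.20654
Gain = 20 log₁₀(0.20654) ≈ -13.70 dB
∠H = 176.73° − 243.04° = -66.31°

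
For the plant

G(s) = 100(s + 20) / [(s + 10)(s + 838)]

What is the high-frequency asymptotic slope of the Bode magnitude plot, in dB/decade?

Each pole contributes −20 dB/decade at high frequency; each zero contributes +20 dB/decade.
Net: 1 zero(s) − 2 pole(s) → -20 dB/decade.

-20 dB/decade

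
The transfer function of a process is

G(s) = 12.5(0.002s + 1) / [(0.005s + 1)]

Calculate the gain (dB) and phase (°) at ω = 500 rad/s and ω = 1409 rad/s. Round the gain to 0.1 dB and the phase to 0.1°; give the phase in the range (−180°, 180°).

ω = 500: 16.3 dB, -23.2°; ω = 1409: 14.4 dB, -11.5°

At ω = 500 rad/s:
zero (1 + j500·0.002) = 1 + j1 → |·| ≈ 1.4142, ∠ ≈ 45.00°
pole (1 + j500·0.005) = 1 + j2.5 → |·| ≈ 2.6926, ∠ ≈ 68.20°
|G| = 12.5 · 1.4142 / (2.6926) ≈ 6.5652
Gain = 20 log₁₀(6.5652) ≈ 16.34 dB
∠G = (45.00°) − (68.20°) = -23.20°

At ω = 1409 rad/s:
zero (1 + j1409·0.002) = 1 + j2.818 → |·| ≈ 2.9902, ∠ ≈ 70.46°
pole (1 + j1409·0.005) = 1 + j7.045 → |·| ≈ 7.1156, ∠ ≈ 81.92°
|G| = 12.5 · 2.9902 / (7.1156) ≈ 5.2529
Gain = 20 log₁₀(5.2529) ≈ 14.41 dB
∠G = (70.46°) − (81.92°) = -11.46°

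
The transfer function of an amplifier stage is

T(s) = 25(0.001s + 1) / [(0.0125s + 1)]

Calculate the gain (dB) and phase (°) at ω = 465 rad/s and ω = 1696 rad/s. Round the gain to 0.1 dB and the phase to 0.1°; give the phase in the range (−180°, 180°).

ω = 465: 13.4 dB, -55.3°; ω = 1696: 7.3 dB, -27.8°

At ω = 465 rad/s:
zero (1 + j465·0.001) = 1 + j0.465 → |·| ≈ 1.1028, ∠ ≈ 24.94°
pole (1 + j465·0.0125) = 1 + j5.8125 → |·| ≈ 5.8979, ∠ ≈ 80.24°
|T| = 25 · 1.1028 / (5.8979) ≈ 4.6745
Gain = 20 log₁₀(4.6745) ≈ 13.39 dB
∠T = (24.94°) − (80.24°) = -55.30°

At ω = 1696 rad/s:
zero (1 + j1696·0.001) = 1 + j1.696 → |·| ≈ 1.9689, ∠ ≈ 59.48°
pole (1 + j1696·0.0125) = 1 + j21.2 → |·| ≈ 21.224, ∠ ≈ 87.30°
|T| = 25 · 1.9689 / (21.224) ≈ 2.3192
Gain = 20 log₁₀(2.3192) ≈ 7.31 dB
∠T = (59.48°) − (87.30°) = -27.82°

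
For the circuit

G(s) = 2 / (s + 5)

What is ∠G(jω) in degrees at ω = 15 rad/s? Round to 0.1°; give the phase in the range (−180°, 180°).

-71.6°

At s = jω = j15:
pole (s+5): 5 + j15 → |·| = √(5²+15²) = √250 ≈ 15.811, ∠ = arctan(15/5) ≈ 71.57°
∠G = 0.00° − 71.57° = -71.57°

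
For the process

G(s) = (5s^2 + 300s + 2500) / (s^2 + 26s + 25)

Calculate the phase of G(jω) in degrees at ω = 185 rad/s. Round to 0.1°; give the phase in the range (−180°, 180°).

-10.2°

Substitute s = j185:
Numerator: 5(j185)^2 + 300(j185) + 2500 = -168625 + j55500
Denominator: (j185)^2 + 26(j185) + 25 = -34200 + j4810
|N| = √(168625² + 55500²) ≈ 1.7752e+05, ∠N ≈ 161.78°
|D| = √(34200² + 4810²) ≈ 34537, ∠D ≈ 171.99°
∠G = 161.78° − 171.99° = -10.21°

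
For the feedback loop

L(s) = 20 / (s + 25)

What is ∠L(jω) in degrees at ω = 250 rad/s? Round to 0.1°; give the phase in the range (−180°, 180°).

-84.3°

At s = jω = j250:
pole (s+25): 25 + j250 → |·| = √(25²+250²) = √63125 ≈ 251.25, ∠ = arctan(250/25) ≈ 84.29°
∠L = 0.00° − 84.29° = -84.29°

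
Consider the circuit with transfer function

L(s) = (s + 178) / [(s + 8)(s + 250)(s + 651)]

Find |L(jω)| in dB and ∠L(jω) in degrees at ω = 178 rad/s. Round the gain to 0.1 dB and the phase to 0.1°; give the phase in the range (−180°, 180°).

At s = jω = j178:
zero (s+178): 178 + j178 → |·| = √(178²+178²) = √63368 ≈ 251.73, ∠ = arctan(178/178) ≈ 45.00°
pole (s+8): 8 + j178 → |·| = √(8²+178²) = √31748 ≈ 178.18, ∠ = arctan(178/8) ≈ 87.43°
pole (s+250): 250 + j178 → |·| = √(250²+178²) = √94184 ≈ 306.89, ∠ = arctan(178/250) ≈ 35.45°
pole (s+651): 651 + j178 → |·| = √(651²+178²) = √455485 ≈ 674.9, ∠ = arctan(178/651) ≈ 15.29°
|L| = 1 · 251.73 / 3.6905e+07 ≈ 6.821e-06
Gain = 20 log₁₀(6.821e-06) ≈ -103.32 dB
∠L = 45.00° − 138.17° = -93.17°

-103.3 dB, -93.2°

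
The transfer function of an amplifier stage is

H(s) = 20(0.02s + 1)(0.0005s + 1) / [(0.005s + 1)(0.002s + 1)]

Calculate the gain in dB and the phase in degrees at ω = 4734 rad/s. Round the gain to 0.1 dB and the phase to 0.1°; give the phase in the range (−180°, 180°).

26.7 dB, -15.1°

At ω = 4734 rad/s:
zero (1 + j4734·0.02) = 1 + j94.68 → |·| ≈ 94.685, ∠ ≈ 89.39°
zero (1 + j4734·0.0005) = 1 + j2.367 → |·| ≈ 2.5696, ∠ ≈ 67.10°
pole (1 + j4734·0.005) = 1 + j23.67 → |·| ≈ 23.691, ∠ ≈ 87.58°
pole (1 + j4734·0.002) = 1 + j9.468 → |·| ≈ 9.5207, ∠ ≈ 83.97°
|H| = 20 · 94.685 · 2.5696 / (23.691 · 9.5207) ≈ 21.574
Gain = 20 log₁₀(21.574) ≈ 26.68 dB
∠H = (89.39° + 67.10°) − (87.58° + 83.97°) = -15.06°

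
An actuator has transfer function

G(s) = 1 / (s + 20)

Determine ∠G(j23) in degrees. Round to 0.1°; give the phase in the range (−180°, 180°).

Substitute s = j23:
Numerator: 1 = 1 + j0
Denominator: (j23) + 20 = 20 + j23
|N| = √(1² + 0²) ≈ 1, ∠N ≈ 0.00°
|D| = √(20² + 23²) ≈ 30.48, ∠D ≈ 48.99°
∠G = 0.00° − 48.99° = -48.99°

-49.0°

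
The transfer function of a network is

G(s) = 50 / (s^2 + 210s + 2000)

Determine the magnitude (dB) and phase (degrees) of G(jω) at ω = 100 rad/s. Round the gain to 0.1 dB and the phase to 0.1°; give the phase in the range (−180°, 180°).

Substitute s = j100:
Numerator: 50 = 50 + j0
Denominator: (j100)^2 + 210(j100) + 2000 = -8000 + j21000
|N| = √(50² + 0²) ≈ 50, ∠N ≈ 0.00°
|D| = √(8000² + 21000²) ≈ 22472, ∠D ≈ 110.85°
|G| = 50 / 22472 ≈ 0.002225
Gain = 20 log₁₀(0.002225) ≈ -53.05 dB
∠G = 0.00° − 110.85° = -110.85°

-53.1 dB, -110.9°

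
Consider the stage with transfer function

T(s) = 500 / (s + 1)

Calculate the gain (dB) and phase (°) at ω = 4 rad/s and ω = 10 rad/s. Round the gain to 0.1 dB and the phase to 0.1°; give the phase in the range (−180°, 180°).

ω = 4: 41.7 dB, -76.0°; ω = 10: 33.9 dB, -84.3°

Substitute s = j4:
Numerator: 500 = 500 + j0
Denominator: (j4) + 1 = 1 + j4
|N| = √(500² + 0²) ≈ 500, ∠N ≈ 0.00°
|D| = √(1² + 4²) ≈ 4.1231, ∠D ≈ 75.96°
|T| = 500 / 4.1231 ≈ 121.27
Gain = 20 log₁₀(121.27) ≈ 41.68 dB
∠T = 0.00° − 75.96° = -75.96°

Substitute s = j10:
Numerator: 500 = 500 + j0
Denominator: (j10) + 1 = 1 + j10
|N| = √(500² + 0²) ≈ 500, ∠N ≈ 0.00°
|D| = √(1² + 10²) ≈ 10.05, ∠D ≈ 84.29°
|T| = 500 / 10.05 ≈ 49.751
Gain = 20 log₁₀(49.751) ≈ 33.94 dB
∠T = 0.00° − 84.29° = -84.29°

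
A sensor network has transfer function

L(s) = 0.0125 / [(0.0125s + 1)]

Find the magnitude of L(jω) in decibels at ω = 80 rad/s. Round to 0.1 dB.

At ω = 80 rad/s:
pole (1 + j80·0.0125) = 1 + j1 → |·| ≈ 1.4142, ∠ ≈ 45.00°
|L| = 0.0125 · 1 / (1.4142) ≈ 0.0088389
Gain = 20 log₁₀(0.0088389) ≈ -41.07 dB

-41.1 dB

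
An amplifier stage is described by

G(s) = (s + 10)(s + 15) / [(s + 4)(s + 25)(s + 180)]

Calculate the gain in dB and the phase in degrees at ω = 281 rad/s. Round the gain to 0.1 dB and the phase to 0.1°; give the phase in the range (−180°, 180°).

-50.5 dB, -56.6°

At s = jω = j281:
zero (s+10): 10 + j281 → |·| = √(10²+281²) = √79061 ≈ 281.18, ∠ = arctan(281/10) ≈ 87.96°
zero (s+15): 15 + j281 → |·| = √(15²+281²) = √79186 ≈ 281.4, ∠ = arctan(281/15) ≈ 86.94°
pole (s+4): 4 + j281 → |·| = √(4²+281²) = √78977 ≈ 281.03, ∠ = arctan(281/4) ≈ 89.18°
pole (s+25): 25 + j281 → |·| = √(25²+281²) = √79586 ≈ 282.11, ∠ = arctan(281/25) ≈ 84.92°
pole (s+180): 180 + j281 → |·| = √(180²+281²) = √111361 ≈ 333.71, ∠ = arctan(281/180) ≈ 57.36°
|G| = 1 · 79124 / 2.6457e+07 ≈ 0.0029907
Gain = 20 log₁₀(0.0029907) ≈ -50.48 dB
∠G = 174.90° − 231.46° = -56.56°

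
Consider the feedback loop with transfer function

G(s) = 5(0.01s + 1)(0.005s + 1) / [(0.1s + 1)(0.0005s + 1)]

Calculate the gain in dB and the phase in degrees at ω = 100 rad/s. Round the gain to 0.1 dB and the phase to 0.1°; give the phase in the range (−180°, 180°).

At ω = 100 rad/s:
zero (1 + j100·0.01) = 1 + j1 → |·| ≈ 1.4142, ∠ ≈ 45.00°
zero (1 + j100·0.005) = 1 + j0.5 → |·| ≈ 1.118, ∠ ≈ 26.57°
pole (1 + j100·0.1) = 1 + j10 → |·| ≈ 10.05, ∠ ≈ 84.29°
pole (1 + j100·0.0005) = 1 + j0.05 → |·| ≈ 1.0012, ∠ ≈ 2.86°
|G| = 5 · 1.4142 · 1.118 / (10.05 · 1.0012) ≈ 0.78566
Gain = 20 log₁₀(0.78566) ≈ -2.10 dB
∠G = (45.00° + 26.57°) − (84.29° + 2.86°) = -15.58°

-2.1 dB, -15.6°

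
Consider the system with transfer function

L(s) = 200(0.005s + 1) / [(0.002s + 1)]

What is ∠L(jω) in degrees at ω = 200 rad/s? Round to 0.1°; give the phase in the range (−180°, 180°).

At ω = 200 rad/s:
zero (1 + j200·0.005) = 1 + j1 → |·| ≈ 1.4142, ∠ ≈ 45.00°
pole (1 + j200·0.002) = 1 + j0.4 → |·| ≈ 1.077, ∠ ≈ 21.80°
∠L = (45.00°) − (21.80°) = 23.20°

23.2°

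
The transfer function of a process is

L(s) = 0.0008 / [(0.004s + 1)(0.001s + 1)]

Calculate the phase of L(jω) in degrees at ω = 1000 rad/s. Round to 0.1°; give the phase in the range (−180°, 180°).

At ω = 1000 rad/s:
pole (1 + j1000·0.004) = 1 + j4 → |·| ≈ 4.1231, ∠ ≈ 75.96°
pole (1 + j1000·0.001) = 1 + j1 → |·| ≈ 1.4142, ∠ ≈ 45.00°
∠L = (0°) − (75.96° + 45.00°) = -120.96°

-121.0°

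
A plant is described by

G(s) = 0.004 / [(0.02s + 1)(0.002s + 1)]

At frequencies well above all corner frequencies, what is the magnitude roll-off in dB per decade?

-40 dB/decade

Each pole contributes −20 dB/decade at high frequency; each zero contributes +20 dB/decade.
Net: 0 zero(s) − 2 pole(s) → -40 dB/decade.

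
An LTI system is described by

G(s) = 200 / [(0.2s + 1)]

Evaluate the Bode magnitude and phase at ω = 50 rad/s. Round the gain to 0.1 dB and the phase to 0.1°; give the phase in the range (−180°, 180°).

At ω = 50 rad/s:
pole (1 + j50·0.2) = 1 + j10 → |·| ≈ 10.05, ∠ ≈ 84.29°
|G| = 200 · 1 / (10.05) ≈ 19.9
Gain = 20 log₁₀(19.9) ≈ 25.98 dB
∠G = (0°) − (84.29°) = -84.29°

26.0 dB, -84.3°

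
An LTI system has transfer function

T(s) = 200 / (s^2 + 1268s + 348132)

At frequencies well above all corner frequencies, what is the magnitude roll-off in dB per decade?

-40 dB/decade

Each pole contributes −20 dB/decade at high frequency; each zero contributes +20 dB/decade.
Net: 0 zero(s) − 2 pole(s) → -40 dB/decade.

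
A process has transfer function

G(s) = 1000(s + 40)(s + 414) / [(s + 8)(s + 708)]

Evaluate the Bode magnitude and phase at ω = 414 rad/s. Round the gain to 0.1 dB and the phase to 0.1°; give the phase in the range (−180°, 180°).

At s = jω = j414:
zero (s+40): 40 + j414 → |·| = √(40²+414²) = √172996 ≈ 415.93, ∠ = arctan(414/40) ≈ 84.48°
zero (s+414): 414 + j414 → |·| = √(414²+414²) = √342792 ≈ 585.48, ∠ = arctan(414/414) ≈ 45.00°
pole (s+8): 8 + j414 → |·| = √(8²+414²) = √171460 ≈ 414.08, ∠ = arctan(414/8) ≈ 88.89°
pole (s+708): 708 + j414 → |·| = √(708²+414²) = √672660 ≈ 820.16, ∠ = arctan(414/708) ≈ 30.32°
|G| = 1000 · 2.4352e+05 / 3.3961e+05 ≈ 717.06
Gain = 20 log₁₀(717.06) ≈ 57.11 dB
∠G = 129.48° − 119.21° = 10.27°

57.1 dB, 10.3°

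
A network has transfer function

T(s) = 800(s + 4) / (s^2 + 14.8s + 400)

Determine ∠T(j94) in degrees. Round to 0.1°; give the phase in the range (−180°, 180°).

At s = jω = j94:
zero (s+4): 4 + j94 → |·| = √(4²+94²) = √8852 ≈ 94.085, ∠ = arctan(94/4) ≈ 87.56°
quadratic: (j94)² + 14.8·j94 + 400 = -8436 + j1391.2 → |·| ≈ 8549.9, ∠ ≈ 170.64°
∠T = 87.56° − 170.64° = -83.08°

-83.1°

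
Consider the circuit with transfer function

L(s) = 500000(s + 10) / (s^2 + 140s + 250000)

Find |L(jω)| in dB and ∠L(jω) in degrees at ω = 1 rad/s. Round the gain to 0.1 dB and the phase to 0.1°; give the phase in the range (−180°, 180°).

26.1 dB, 5.7°

At s = jω = j1:
zero (s+10): 10 + j1 → |·| = √(10²+1²) = √101 ≈ 10.05, ∠ = arctan(1/10) ≈ 5.71°
quadratic: (j1)² + 140·j1 + 250000 = 249999 + j140 → |·| ≈ 2.5e+05, ∠ ≈ 0.03°
|L| = 500000 · 10.05 / 2.5e+05 ≈ 20.1
Gain = 20 log₁₀(20.1) ≈ 26.06 dB
∠L = 5.71° − 0.03° = 5.68°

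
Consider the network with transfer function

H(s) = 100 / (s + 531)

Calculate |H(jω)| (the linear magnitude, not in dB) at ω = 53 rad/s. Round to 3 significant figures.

Substitute s = j53:
Numerator: 100 = 100 + j0
Denominator: (j53) + 531 = 531 + j53
|N| = √(100² + 0²) ≈ 100, ∠N ≈ 0.00°
|D| = √(531² + 53²) ≈ 533.64, ∠D ≈ 5.70°
|H| = 100 / 533.64 ≈ 0.18739

0.187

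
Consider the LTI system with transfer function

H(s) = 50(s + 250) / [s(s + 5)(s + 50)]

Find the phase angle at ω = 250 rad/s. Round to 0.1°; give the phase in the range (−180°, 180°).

147.5°

At s = jω = j250:
zero (s+250): 250 + j250 → |·| = √(250²+250²) = √125000 ≈ 353.55, ∠ = arctan(250/250) ≈ 45.00°
pole (s+5): 5 + j250 → |·| = √(5²+250²) = √62525 ≈ 250.05, ∠ = arctan(250/5) ≈ 88.85°
pole (s+50): 50 + j250 → |·| = √(50²+250²) = √65000 ≈ 254.95, ∠ = arctan(250/50) ≈ 78.69°
pole at origin: |s| = 250, ∠ = 90.00° (in denominator)
∠H = 45.00° − 257.54° = -212.54° ≡ 147.46° (principal value)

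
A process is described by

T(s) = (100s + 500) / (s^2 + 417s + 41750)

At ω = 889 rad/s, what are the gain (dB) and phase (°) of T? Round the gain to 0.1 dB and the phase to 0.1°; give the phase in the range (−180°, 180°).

Substitute s = j889:
Numerator: 100(j889) + 500 = 500 + j88900
Denominator: (j889)^2 + 417(j889) + 41750 = -748571 + j370713
|N| = √(500² + 88900²) ≈ 88901, ∠N ≈ 89.68°
|D| = √(748571² + 370713²) ≈ 8.3534e+05, ∠D ≈ 153.65°
|T| = 88901 / 8.3534e+05 ≈ 0.10642
Gain = 20 log₁₀(0.10642) ≈ -19.46 dB
∠T = 89.68° − 153.65° = -63.97°

-19.5 dB, -64.0°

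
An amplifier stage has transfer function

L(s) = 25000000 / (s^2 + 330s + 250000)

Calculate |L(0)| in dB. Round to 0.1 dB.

L(0) = 25000000 / 250000 = 100
20 log₁₀(100) ≈ 40.00 dB

40.0 dB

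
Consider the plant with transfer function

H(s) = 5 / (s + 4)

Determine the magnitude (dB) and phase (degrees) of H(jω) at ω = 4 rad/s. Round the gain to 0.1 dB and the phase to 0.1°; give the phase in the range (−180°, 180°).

At s = jω = j4:
pole (s+4): 4 + j4 → |·| = √(4²+4²) = √32 ≈ 5.6569, ∠ = arctan(4/4) ≈ 45.00°
|H| = 5 / 5.6569 ≈ 0.88388
Gain = 20 log₁₀(0.88388) ≈ -1.07 dB
∠H = 0.00° − 45.00° = -45.00°

-1.1 dB, -45.0°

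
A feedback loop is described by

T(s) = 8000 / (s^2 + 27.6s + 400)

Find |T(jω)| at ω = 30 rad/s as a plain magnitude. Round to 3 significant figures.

8.27

At s = jω = j30:
quadratic: (j30)² + 27.6·j30 + 400 = -500 + j828 → |·| ≈ 967.26, ∠ ≈ 121.13°
|T| = 8000 / 967.26 ≈ 8.2708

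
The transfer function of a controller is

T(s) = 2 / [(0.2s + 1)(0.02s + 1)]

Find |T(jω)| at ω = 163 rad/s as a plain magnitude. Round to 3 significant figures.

0.0180

At ω = 163 rad/s:
pole (1 + j163·0.2) = 1 + j32.6 → |·| ≈ 32.615, ∠ ≈ 88.24°
pole (1 + j163·0.02) = 1 + j3.26 → |·| ≈ 3.4099, ∠ ≈ 72.95°
|T| = 2 · 1 / (32.615 · 3.4099) ≈ 0.017983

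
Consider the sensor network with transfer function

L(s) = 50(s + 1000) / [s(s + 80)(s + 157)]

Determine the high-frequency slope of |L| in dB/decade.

Each pole contributes −20 dB/decade at high frequency; each zero contributes +20 dB/decade.
Net: 1 zero(s) − 3 pole(s) → -40 dB/decade.

-40 dB/decade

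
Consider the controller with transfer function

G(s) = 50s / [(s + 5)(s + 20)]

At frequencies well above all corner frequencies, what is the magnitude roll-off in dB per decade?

-20 dB/decade

Each pole contributes −20 dB/decade at high frequency; each zero contributes +20 dB/decade.
Net: 1 zero(s) − 2 pole(s) → -20 dB/decade.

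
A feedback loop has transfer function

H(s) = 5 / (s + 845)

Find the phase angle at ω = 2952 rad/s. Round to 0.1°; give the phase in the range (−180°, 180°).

At s = jω = j2952:
pole (s+845): 845 + j2952 → |·| = √(845²+2952²) = √9428329 ≈ 3070.6, ∠ = arctan(2952/845) ≈ 74.03°
∠H = 0.00° − 74.03° = -74.03°

-74.0°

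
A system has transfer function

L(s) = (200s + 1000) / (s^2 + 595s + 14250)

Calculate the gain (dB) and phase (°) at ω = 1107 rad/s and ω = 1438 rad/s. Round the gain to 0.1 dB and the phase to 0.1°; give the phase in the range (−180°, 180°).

Substitute s = j1107:
Numerator: 200(j1107) + 1000 = 1000 + j221400
Denominator: (j1107)^2 + 595(j1107) + 14250 = -1211199 + j658665
|N| = √(1000² + 221400²) ≈ 2.214e+05, ∠N ≈ 89.74°
|D| = √(1211199² + 658665²) ≈ 1.3787e+06, ∠D ≈ 151.46°
|L| = 2.214e+05 / 1.3787e+06 ≈ 0.16059
Gain = 20 log₁₀(0.16059) ≈ -15.89 dB
∠L = 89.74° − 151.46° = -61.72°

Substitute s = j1438:
Numerator: 200(j1438) + 1000 = 1000 + j287600
Denominator: (j1438)^2 + 595(j1438) + 14250 = -2053594 + j855610
|N| = √(1000² + 287600²) ≈ 2.876e+05, ∠N ≈ 89.80°
|D| = √(2053594² + 855610²) ≈ 2.2247e+06, ∠D ≈ 157.38°
|L| = 2.876e+05 / 2.2247e+06 ≈ 0.12928
Gain = 20 log₁₀(0.12928) ≈ -17.77 dB
∠L = 89.80° − 157.38° = -67.58°

ω = 1107: -15.9 dB, -61.7°; ω = 1438: -17.8 dB, -67.6°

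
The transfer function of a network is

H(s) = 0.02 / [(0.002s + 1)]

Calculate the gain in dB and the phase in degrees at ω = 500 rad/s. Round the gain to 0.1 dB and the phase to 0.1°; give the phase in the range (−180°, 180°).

-37.0 dB, -45.0°

At ω = 500 rad/s:
pole (1 + j500·0.002) = 1 + j1 → |·| ≈ 1.4142, ∠ ≈ 45.00°
|H| = 0.02 · 1 / (1.4142) ≈ 0.014142
Gain = 20 log₁₀(0.014142) ≈ -36.99 dB
∠H = (0°) − (45.00°) = -45.00°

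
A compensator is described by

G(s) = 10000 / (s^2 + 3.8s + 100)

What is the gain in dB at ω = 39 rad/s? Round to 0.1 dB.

At s = jω = j39:
quadratic: (j39)² + 3.8·j39 + 100 = -1421 + j148.2 → |·| ≈ 1428.7, ∠ ≈ 174.05°
|G| = 10000 / 1428.7 ≈ 6.9994
Gain = 20 log₁₀(6.9994) ≈ 16.90 dB

16.9 dB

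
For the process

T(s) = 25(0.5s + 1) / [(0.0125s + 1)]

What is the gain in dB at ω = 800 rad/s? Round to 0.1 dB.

60.0 dB

At ω = 800 rad/s:
zero (1 + j800·0.5) = 1 + j400 → |·| ≈ 400, ∠ ≈ 89.86°
pole (1 + j800·0.0125) = 1 + j10 → |·| ≈ 10.05, ∠ ≈ 84.29°
|T| = 25 · 400 / (10.05) ≈ 995.02
Gain = 20 log₁₀(995.02) ≈ 59.96 dB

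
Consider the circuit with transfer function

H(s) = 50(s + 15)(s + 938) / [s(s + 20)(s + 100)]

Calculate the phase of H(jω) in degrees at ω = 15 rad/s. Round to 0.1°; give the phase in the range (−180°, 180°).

At s = jω = j15:
zero (s+15): 15 + j15 → |·| = √(15²+15²) = √450 ≈ 21.213, ∠ = arctan(15/15) ≈ 45.00°
zero (s+938): 938 + j15 → |·| = √(938²+15²) = √880069 ≈ 938.12, ∠ = arctan(15/938) ≈ 0.92°
pole (s+20): 20 + j15 → |·| = √(20²+15²) = √625 ≈ 25, ∠ = arctan(15/20) ≈ 36.87°
pole (s+100): 100 + j15 → |·| = √(100²+15²) = √10225 ≈ 101.12, ∠ = arctan(15/100) ≈ 8.53°
pole at origin: |s| = 15, ∠ = 90.00° (in denominator)
∠H = 45.92° − 135.40° = -89.48°

-89.5°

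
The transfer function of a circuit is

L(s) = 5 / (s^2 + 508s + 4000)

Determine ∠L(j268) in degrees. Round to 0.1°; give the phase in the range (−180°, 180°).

Substitute s = j268:
Numerator: 5 = 5 + j0
Denominator: (j268)^2 + 508(j268) + 4000 = -67824 + j136144
|N| = √(5² + 0²) ≈ 5, ∠N ≈ 0.00°
|D| = √(67824² + 136144²) ≈ 1.521e+05, ∠D ≈ 116.48°
∠L = 0.00° − 116.48° = -116.48°

-116.5°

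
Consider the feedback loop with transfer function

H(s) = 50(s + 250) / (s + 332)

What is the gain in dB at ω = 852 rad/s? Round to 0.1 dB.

33.7 dB

At s = jω = j852:
zero (s+250): 250 + j852 → |·| = √(250²+852²) = √788404 ≈ 887.92, ∠ = arctan(852/250) ≈ 73.65°
pole (s+332): 332 + j852 → |·| = √(332²+852²) = √836128 ≈ 914.4, ∠ = arctan(852/332) ≈ 68.71°
|H| = 50 · 887.92 / 914.4 ≈ 48.552
Gain = 20 log₁₀(48.552) ≈ 33.72 dB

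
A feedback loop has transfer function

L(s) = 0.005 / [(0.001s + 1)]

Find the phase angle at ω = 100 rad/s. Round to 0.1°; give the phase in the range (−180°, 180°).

-5.7°

At ω = 100 rad/s:
pole (1 + j100·0.001) = 1 + j0.1 → |·| ≈ 1.005, ∠ ≈ 5.71°
∠L = (0°) − (5.71°) = -5.71°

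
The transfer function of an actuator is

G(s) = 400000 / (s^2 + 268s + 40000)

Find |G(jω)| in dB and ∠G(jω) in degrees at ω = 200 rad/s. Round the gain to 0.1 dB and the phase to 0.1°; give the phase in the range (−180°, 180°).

17.5 dB, -90.0°

At s = jω = j200:
quadratic: (j200)² + 268·j200 + 40000 = 0 + j53600 → |·| ≈ 53600, ∠ ≈ 90.00°
|G| = 400000 / 53600 ≈ 7.4627
Gain = 20 log₁₀(7.4627) ≈ 17.46 dB
∠G = 0.00° − 90.00° = -90.00°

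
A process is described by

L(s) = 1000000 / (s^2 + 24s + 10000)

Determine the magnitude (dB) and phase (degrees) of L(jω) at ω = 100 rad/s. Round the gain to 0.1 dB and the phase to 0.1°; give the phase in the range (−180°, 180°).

At s = jω = j100:
quadratic: (j100)² + 24·j100 + 10000 = 0 + j2400 → |·| ≈ 2400, ∠ ≈ 90.00°
|L| = 1000000 / 2400 ≈ 416.67
Gain = 20 log₁₀(416.67) ≈ 52.40 dB
∠L = 0.00° − 90.00° = -90.00°

52.4 dB, -90.0°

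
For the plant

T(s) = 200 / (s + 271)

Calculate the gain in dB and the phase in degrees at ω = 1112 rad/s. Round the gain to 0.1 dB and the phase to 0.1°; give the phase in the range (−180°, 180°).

-15.2 dB, -76.3°

At s = jω = j1112:
pole (s+271): 271 + j1112 → |·| = √(271²+1112²) = √1309985 ≈ 1144.5, ∠ = arctan(1112/271) ≈ 76.30°
|T| = 200 / 1144.5 ≈ 0.17475
Gain = 20 log₁₀(0.17475) ≈ -15.15 dB
∠T = 0.00° − 76.30° = -76.30°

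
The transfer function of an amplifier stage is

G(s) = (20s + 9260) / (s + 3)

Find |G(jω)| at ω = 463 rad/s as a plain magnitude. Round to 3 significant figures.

Substitute s = j463:
Numerator: 20(j463) + 9260 = 9260 + j9260
Denominator: (j463) + 3 = 3 + j463
|N| = √(9260² + 9260²) ≈ 13096, ∠N ≈ 45.00°
|D| = √(3² + 463²) ≈ 463.01, ∠D ≈ 89.63°
|G| = 13096 / 463.01 ≈ 28.284

28.3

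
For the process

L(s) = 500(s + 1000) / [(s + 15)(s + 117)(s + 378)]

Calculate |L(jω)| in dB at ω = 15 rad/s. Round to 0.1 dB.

-5.5 dB

At s = jω = j15:
zero (s+1000): 1000 + j15 → |·| = √(1000²+15²) = √1000225 ≈ 1000.1, ∠ = arctan(15/1000) ≈ 0.86°
pole (s+15): 15 + j15 → |·| = √(15²+15²) = √450 ≈ 21.213, ∠ = arctan(15/15) ≈ 45.00°
pole (s+117): 117 + j15 → |·| = √(117²+15²) = √13914 ≈ 117.96, ∠ = arctan(15/117) ≈ 7.31°
pole (s+378): 378 + j15 → |·| = √(378²+15²) = √143109 ≈ 378.3, ∠ = arctan(15/378) ≈ 2.27°
|L| = 500 · 1000.1 / 9.4661e+05 ≈ 0.52825
Gain = 20 log₁₀(0.52825) ≈ -5.54 dB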